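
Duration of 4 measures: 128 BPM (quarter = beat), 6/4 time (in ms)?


Working:
Quarter-note beat duration = 60000 / 128 ms
Beats per measure (6/4) = 6
One measure = 6 × 60000 / 128 = 360000 / 128 ms
4 measures = 4 × 360000 / 128 = 1440000 / 128
= 11250.0 ms


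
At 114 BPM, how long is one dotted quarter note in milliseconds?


Reasoning:
One quarter-note beat = 60000 / BPM = 60000 / 114 ms
Dotted quarter note = 3/2 × quarter note
Duration = 3/2 × 60000 / 114 = 90000 / 114
= 789.5 ms


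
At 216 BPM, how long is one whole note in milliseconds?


One quarter-note beat = 60000 / BPM = 60000 / 216 ms
Whole note = 4 × quarter note
Duration = 4 × 60000 / 216 = 240000 / 216
= 1111.1 ms


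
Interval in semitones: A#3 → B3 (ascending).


Solution.
Absolute semitone position = octave×12 + chromatic position
A#3: 3×12 + 10 = 46
B3: 3×12 + 11 = 47
Difference = 47 - 46 = 1
= 1 semitone


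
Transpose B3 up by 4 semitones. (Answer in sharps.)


Working:
B3: chromatic position 11 in octave 3 → absolute = 3×12 + 11 = 47
Transpose up 4: 47 + 4 = 51
51 = 4×12 + 3 → D# in octave 4
Result = D#4


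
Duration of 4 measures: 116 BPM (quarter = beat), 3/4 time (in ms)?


Solution.
Quarter-note beat duration = 60000 / 116 ms
Beats per measure (3/4) = 3
One measure = 3 × 60000 / 116 = 180000 / 116 ms
4 measures = 4 × 180000 / 116 = 720000 / 116
= 6206.9 ms


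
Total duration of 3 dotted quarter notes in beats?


Let's work it out.
Base quarter note = 1 beat
Dot 1 adds half the previous value: +1/2
One dotted quarter = 1 + 1/2 = 3/2
3 of them = 3 × 3/2 = 9/2
= 9/2 beats


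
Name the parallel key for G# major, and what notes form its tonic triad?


Step by step:
Parallel keys share the same tonic but differ in mode
G# major → parallel is G# minor
Tonic triad of G# minor = G# B D#
= G# minor; triad = G# B D#


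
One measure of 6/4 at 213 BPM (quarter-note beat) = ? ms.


Let's work it out.
Quarter-note beat duration = 60000 / 213 ms
Beats per measure (6/4) = 6
One measure = 6 × 60000 / 213 = 360000 / 213 ms
= 1690.1 ms


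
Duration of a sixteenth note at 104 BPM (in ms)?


Working:
One quarter-note beat = 60000 / BPM = 60000 / 104 ms
Sixteenth note = 1/4 × quarter note
Duration = 1/4 × 60000 / 104 = 15000 / 104
= 144.2 ms


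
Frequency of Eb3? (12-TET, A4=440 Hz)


Working:
f = 440 × 2^(n/12) where n = semitones from A4
Eb3: -18 semitones from A4
f = 440 × 2^(-18/12)
f = 155.56 Hz


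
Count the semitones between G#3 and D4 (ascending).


Absolute semitone position = octave×12 + chromatic position
G#3: 3×12 + 8 = 44
D4: 4×12 + 2 = 50
Difference = 50 - 44 = 6
= 6 semitones


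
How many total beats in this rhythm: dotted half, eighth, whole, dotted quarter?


Let's work it out.
Beat values:
  dotted half = 3 beats
  eighth = 0.5 beats
  whole = 4 beats
  dotted quarter = 1.5 beats
Sum = 3 + 0.5 + 4 + 1.5
= 9 beats


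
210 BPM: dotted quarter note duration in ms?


Let's work it out.
One quarter-note beat = 60000 / BPM = 60000 / 210 ms
Dotted quarter note = 3/2 × quarter note
Duration = 3/2 × 60000 / 210 = 90000 / 210
= 428.6 ms


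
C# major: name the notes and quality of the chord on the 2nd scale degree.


Step by step:
C# major scale: C# D# E# F# G# A# B#
Diatonic triad on degree 2 stacks scale notes 2, 4, 6: D# F# A#
D#→F# = 3 semitones; D#→A# = 7 semitones → minor triad
= D# F# A# (minor)


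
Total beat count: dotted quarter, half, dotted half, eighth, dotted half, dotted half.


Step by step:
Beat values:
  dotted quarter = 1.5 beats
  half = 2 beats
  dotted half = 3 beats
  eighth = 0.5 beats
  dotted half = 3 beats
  dotted half = 3 beats
Sum = 1.5 + 2 + 3 + 0.5 + 3 + 3
= 13 beats


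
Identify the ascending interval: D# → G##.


Reasoning:
Letter names: D → G spans 4 letter names → a 4th
Semitones: D# → G## = 6 half-steps
A 4th of 6 semitones is an augmented 4th
= augmented 4th


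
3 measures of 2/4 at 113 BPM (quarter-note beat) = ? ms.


Step by step:
Quarter-note beat duration = 60000 / 113 ms
Beats per measure (2/4) = 2
One measure = 2 × 60000 / 113 = 120000 / 113 ms
3 measures = 3 × 120000 / 113 = 360000 / 113
= 3185.8 ms


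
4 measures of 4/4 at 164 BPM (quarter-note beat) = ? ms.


Let's work it out.
Quarter-note beat duration = 60000 / 164 ms
Beats per measure (4/4) = 4
One measure = 4 × 60000 / 164 = 240000 / 164 ms
4 measures = 4 × 240000 / 164 = 960000 / 164
= 5853.7 ms


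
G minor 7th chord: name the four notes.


Working:
Minor 7th chord = root + minor 3rd + perfect 5th + minor 7th
Seventh chords stack in thirds, so the letter names are G-B-D-F
Root: G
Minor 3rd above G: Bb
Perfect 5th above G: D
Minor 7th above G: F
Chord = G Bb D F


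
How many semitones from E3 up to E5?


Absolute semitone position = octave×12 + chromatic position
E3: 3×12 + 4 = 40
E5: 5×12 + 4 = 64
Difference = 64 - 40 = 24
= 24 semitones


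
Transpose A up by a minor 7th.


Solution.
minor 7th: 7 letter names, 10 semitones
Letter: A + 6 → G
Pitch: A + 10 semitones, spelled as a G → G
= G


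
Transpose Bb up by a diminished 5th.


Reasoning:
diminished 5th: 5 letter names, 6 semitones
Letter: B + 4 → F
Pitch: Bb + 6 semitones, spelled as an F → Fb
= Fb


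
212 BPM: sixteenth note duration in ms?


One quarter-note beat = 60000 / BPM = 60000 / 212 ms
Sixteenth note = 1/4 × quarter note
Duration = 1/4 × 60000 / 212 = 15000 / 212
= 70.8 ms


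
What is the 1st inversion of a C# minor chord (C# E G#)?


Solution.
Root position: C# E G#
1st inversion: move root up an octave
Bass note: E
Notes (bottom to top) = E G# C#


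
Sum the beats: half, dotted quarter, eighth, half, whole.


Solution.
Beat values:
  half = 2 beats
  dotted quarter = 1.5 beats
  eighth = 0.5 beats
  half = 2 beats
  whole = 4 beats
Sum = 2 + 1.5 + 0.5 + 2 + 4
= 10 beats


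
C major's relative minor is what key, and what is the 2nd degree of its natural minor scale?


Step by step:
The relative minor shares the major's key signature and starts on its 6th degree
6th degree = a major 6th above the tonic; a major 6th above C is A
→ relative minor of C major is A minor
A natural minor scale: A B C D E F G
= A minor; 2nd degree = B


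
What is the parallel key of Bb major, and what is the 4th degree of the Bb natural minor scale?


Solution.
Parallel keys share the same tonic but differ in mode
Bb major → parallel is Bb minor
Bb natural minor scale: Bb C Db Eb F Gb Ab
= Bb minor; 4th degree = Eb


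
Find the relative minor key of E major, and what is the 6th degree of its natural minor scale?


Reasoning:
The relative minor shares the major's key signature and starts on its 6th degree
6th degree = a major 6th above the tonic; a major 6th above E is C#
→ relative minor of E major is C# minor
C# natural minor scale: C# D# E F# G# A B
= C# minor; 6th degree = A


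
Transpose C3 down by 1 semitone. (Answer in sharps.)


C3: chromatic position 0 in octave 3 → absolute = 3×12 + 0 = 36
Transpose down 1: 36 - 1 = 35
35 = 2×12 + 11 → B in octave 2
Result = B2


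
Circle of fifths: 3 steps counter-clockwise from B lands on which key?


Reasoning:
Each counter-clockwise step moves down a perfect 5th (= up a perfect 4th)
From B: B → E → A → D
= D


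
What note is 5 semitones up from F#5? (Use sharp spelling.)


Let's work it out.
F#5: chromatic position 6 in octave 5 → absolute = 5×12 + 6 = 66
Transpose up 5: 66 + 5 = 71
71 = 5×12 + 11 → B in octave 5
Result = B5


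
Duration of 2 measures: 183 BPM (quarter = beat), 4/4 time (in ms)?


Step by step:
Quarter-note beat duration = 60000 / 183 ms
Beats per measure (4/4) = 4
One measure = 4 × 60000 / 183 = 240000 / 183 ms
2 measures = 2 × 240000 / 183 = 480000 / 183
= 2623.0 ms


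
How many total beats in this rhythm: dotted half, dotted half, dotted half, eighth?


Beat values:
  dotted half = 3 beats
  dotted half = 3 beats
  dotted half = 3 beats
  eighth = 0.5 beats
Sum = 3 + 3 + 3 + 0.5
= 9.5 beats


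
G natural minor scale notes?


Step by step:
Natural minor scale pattern: W-H-W-W-H-W-W (2-1-2-2-1-2-2 semitones)
Starting from G:
  G + 2 semitones → A
  A + 1 semitone → Bb
  Bb + 2 semitones → C
  C + 2 semitones → D
  D + 1 semitone → Eb
  Eb + 2 semitones → F
  F + 2 semitones → G
Scale = G A Bb C D Eb F


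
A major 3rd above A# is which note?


Reasoning:
A 3rd spans 3 letter names, so from A we land on C
A major 3rd = 4 semitones above A#
Spell C at that pitch: C##
= C##


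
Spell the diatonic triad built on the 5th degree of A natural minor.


Reasoning:
A natural minor scale: A B C D E F G
Diatonic triad on degree 5 stacks scale notes 5, 7, 2: E G B
E→G = 3 semitones; E→B = 7 semitones → minor triad
= E G B (minor)


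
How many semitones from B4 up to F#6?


Absolute semitone position = octave×12 + chromatic position
B4: 4×12 + 11 = 59
F#6: 6×12 + 6 = 78
Difference = 78 - 59 = 19
= 19 semitones


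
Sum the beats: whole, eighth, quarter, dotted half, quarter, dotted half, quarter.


Reasoning:
Beat values:
  whole = 4 beats
  eighth = 0.5 beats
  quarter = 1 beat
  dotted half = 3 beats
  quarter = 1 beat
  dotted half = 3 beats
  quarter = 1 beat
Sum = 4 + 0.5 + 1 + 3 + 1 + 3 + 1
= 13.5 beats


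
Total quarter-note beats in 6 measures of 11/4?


Time signature 11/4: the bottom number 4 means the quarter note gets one count
The top number 11 means 11 quarter-note beats per measure
Total = 11 × 6 measures
= 66 quarter-note beats


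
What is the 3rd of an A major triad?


Major triad = root + major 3rd (4 semitones) + perfect 5th (7 semitones)
A triad on A stacks thirds, so the chord tones use letter names A-C-E
Root: A
Major 3rd above A: C#
Perfect 5th above A: E
The 3rd = C#


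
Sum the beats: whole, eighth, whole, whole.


Solution.
Beat values:
  whole = 4 beats
  eighth = 0.5 beats
  whole = 4 beats
  whole = 4 beats
Sum = 4 + 0.5 + 4 + 4
= 12.5 beats


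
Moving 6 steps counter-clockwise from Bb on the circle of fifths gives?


Each counter-clockwise step moves down a perfect 5th (= up a perfect 4th)
From Bb: Bb → Eb → Ab → Db → F#/Gb → B → E
= E


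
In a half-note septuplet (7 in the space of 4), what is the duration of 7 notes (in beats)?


Reasoning:
Septuplet: 7 notes occupy the space of 4 half notes
Space = 4 × 2 = 8 beats
Each septuplet note = 8 / 7 = 8/7 beats
7 notes = 7 × 8/7 = 8
= 8 beats


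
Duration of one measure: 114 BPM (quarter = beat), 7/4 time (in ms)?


Step by step:
Quarter-note beat duration = 60000 / 114 ms
Beats per measure (7/4) = 7
One measure = 7 × 60000 / 114 = 420000 / 114 ms
= 3684.2 ms


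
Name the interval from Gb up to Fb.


Letter names: G → F spans 7 letter names → a 7th
Semitones: Gb → Fb = 10 half-steps
A 7th of 10 semitones is a minor 7th
= minor 7th


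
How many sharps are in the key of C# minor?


Solution.
Sharp minor keys follow the circle of fifths: A(0), E(1), B(2), F#(3), C#(4), G#(5), D#(6), A#(7)
C# minor has 4 sharps
Order of sharps: F# C# G# D# A# E# B# → first 4: F#, C#, G#, D#
= 4 sharps


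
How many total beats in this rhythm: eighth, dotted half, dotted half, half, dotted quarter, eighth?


Reasoning:
Beat values:
  eighth = 0.5 beats
  dotted half = 3 beats
  dotted half = 3 beats
  half = 2 beats
  dotted quarter = 1.5 beats
  eighth = 0.5 beats
Sum = 0.5 + 3 + 3 + 2 + 1.5 + 0.5
= 10.5 beats


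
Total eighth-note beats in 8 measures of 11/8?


Reasoning:
Time signature 11/8: the bottom number 8 means the eighth note gets one count
The top number 11 means 11 eighth-note beats per measure
Total = 11 × 8 measures
= 88 eighth-note beats


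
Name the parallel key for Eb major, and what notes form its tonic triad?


Let's work it out.
Parallel keys share the same tonic but differ in mode
Eb major → parallel is Eb minor
Tonic triad of Eb minor = Eb Gb Bb
= Eb minor; triad = Eb Gb Bb


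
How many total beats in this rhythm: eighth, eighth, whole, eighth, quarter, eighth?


Let's work it out.
Beat values:
  eighth = 0.5 beats
  eighth = 0.5 beats
  whole = 4 beats
  eighth = 0.5 beats
  quarter = 1 beat
  eighth = 0.5 beats
Sum = 0.5 + 0.5 + 4 + 0.5 + 1 + 0.5
= 7 beats


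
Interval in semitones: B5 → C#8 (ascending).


Absolute semitone position = octave×12 + chromatic position
B5: 5×12 + 11 = 71
C#8: 8×12 + 1 = 97
Difference = 97 - 71 = 26
= 26 semitones


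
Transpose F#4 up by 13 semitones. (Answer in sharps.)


Working:
F#4: chromatic position 6 in octave 4 → absolute = 4×12 + 6 = 54
Transpose up 13: 54 + 13 = 67
67 = 5×12 + 7 → G in octave 5
Result = G5


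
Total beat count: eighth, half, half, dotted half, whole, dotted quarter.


Let's work it out.
Beat values:
  eighth = 0.5 beats
  half = 2 beats
  half = 2 beats
  dotted half = 3 beats
  whole = 4 beats
  dotted quarter = 1.5 beats
Sum = 0.5 + 2 + 2 + 3 + 4 + 1.5
= 13 beats


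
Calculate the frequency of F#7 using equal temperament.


Working:
f = 440 × 2^(n/12) where n = semitones from A4
F#7: 33 semitones from A4
f = 440 × 2^(33/12)
f = 2959.96 Hz


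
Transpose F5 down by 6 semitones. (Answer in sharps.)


Solution.
F5: chromatic position 5 in octave 5 → absolute = 5×12 + 5 = 65
Transpose down 6: 65 - 6 = 59
59 = 4×12 + 11 → B in octave 4
Result = B4


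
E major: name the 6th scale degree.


Step by step:
Major scale pattern: W-W-H-W-W-W-H (2-2-1-2-2-2-1 semitones)
Starting from E:
  E + 2 semitones → F#
  F# + 2 semitones → G#
  G# + 1 semitone → A
  A + 2 semitones → B
  B + 2 semitones → C#
  C# + 2 semitones → D#
  D# + 1 semitone → E
Scale: E F# G# A B C# D#
Degree 6 = C#


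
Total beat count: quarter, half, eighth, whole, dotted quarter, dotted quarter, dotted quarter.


Beat values:
  quarter = 1 beat
  half = 2 beats
  eighth = 0.5 beats
  whole = 4 beats
  dotted quarter = 1.5 beats
  dotted quarter = 1.5 beats
  dotted quarter = 1.5 beats
Sum = 1 + 2 + 0.5 + 4 + 1.5 + 1.5 + 1.5
= 12 beats


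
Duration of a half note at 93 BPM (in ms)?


One quarter-note beat = 60000 / BPM = 60000 / 93 ms
Half note = 2 × quarter note
Duration = 2 × 60000 / 93 = 120000 / 93
= 1290.3 ms


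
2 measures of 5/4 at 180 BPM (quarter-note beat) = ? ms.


Quarter-note beat duration = 60000 / 180 ms
Beats per measure (5/4) = 5
One measure = 5 × 60000 / 180 = 300000 / 180 ms
2 measures = 2 × 300000 / 180 = 600000 / 180
= 3333.3 ms


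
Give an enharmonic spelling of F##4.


Working:
Enharmonic notes sound the same pitch but are spelled with different letter names
F## and G name the same pitch class
= G4


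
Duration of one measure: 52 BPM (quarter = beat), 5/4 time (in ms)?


Quarter-note beat duration = 60000 / 52 ms
Beats per measure (5/4) = 5
One measure = 5 × 60000 / 52 = 300000 / 52 ms
= 5769.2 ms


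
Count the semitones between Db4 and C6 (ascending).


Let's work it out.
Absolute semitone position = octave×12 + chromatic position
Db4: 4×12 + 1 = 49
C6: 6×12 + 0 = 72
Difference = 72 - 49 = 23
= 23 semitones


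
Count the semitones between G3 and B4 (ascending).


Working:
Absolute semitone position = octave×12 + chromatic position
G3: 3×12 + 7 = 43
B4: 4×12 + 11 = 59
Difference = 59 - 43 = 16
= 16 semitones


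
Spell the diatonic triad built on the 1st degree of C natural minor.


C natural minor scale: C D Eb F G Ab Bb
Diatonic triad on degree 1 stacks scale notes 1, 3, 5: C Eb G
C→Eb = 3 semitones; C→G = 7 semitones → minor triad
= C Eb G (minor)


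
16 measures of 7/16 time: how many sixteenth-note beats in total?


Time signature 7/16: the bottom number 16 means the sixteenth note gets one count
The top number 7 means 7 sixteenth-note beats per measure
Total = 7 × 16 measures
= 112 sixteenth-note beats


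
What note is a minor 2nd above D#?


Step by step:
A 2nd spans 2 letter names, so from D we land on E
A minor 2nd = 1 semitone above D#
Spell E at that pitch: E
= E


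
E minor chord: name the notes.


Step by step:
Minor triad = root + minor 3rd (3 semitones) + perfect 5th (7 semitones)
A triad on E stacks thirds, so the chord tones use letter names E-G-B
Root: E
Minor 3rd above E: G
Perfect 5th above E: B
Chord = E G B


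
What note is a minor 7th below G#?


Working:
A 7th spans 7 letter names, so from G we land on A
A minor 7th = 10 semitones below G#
Spell A at that pitch: A#
= A#


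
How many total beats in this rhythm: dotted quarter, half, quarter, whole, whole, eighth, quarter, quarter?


Beat values:
  dotted quarter = 1.5 beats
  half = 2 beats
  quarter = 1 beat
  whole = 4 beats
  whole = 4 beats
  eighth = 0.5 beats
  quarter = 1 beat
  quarter = 1 beat
Sum = 1.5 + 2 + 1 + 4 + 4 + 0.5 + 1 + 1
= 15 beats


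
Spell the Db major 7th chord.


Step by step:
Major 7th chord = root + major 3rd + perfect 5th + major 7th
Seventh chords stack in thirds, so the letter names are D-F-A-C
Root: Db
Major 3rd above Db: F
Perfect 5th above Db: Ab
Major 7th above Db: C
Chord = Db F Ab C


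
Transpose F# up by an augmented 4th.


augmented 4th: 4 letter names, 6 semitones
Letter: F + 3 → B
Pitch: F# + 6 semitones, spelled as a B → B#
= B#


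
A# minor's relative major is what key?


Step by step:
The relative major shares the key signature and is a minor 3rd above the minor tonic
A minor 3rd above A# is C#
→ relative major of A# minor is C# major
= C# major


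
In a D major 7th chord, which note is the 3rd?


Major 7th chord = root + major 3rd + perfect 5th + major 7th
Seventh chords stack in thirds, so the letter names are D-F-A-C
Root: D
Major 3rd above D: F#
Perfect 5th above D: A
Major 7th above D: C#
The 3rd = F#


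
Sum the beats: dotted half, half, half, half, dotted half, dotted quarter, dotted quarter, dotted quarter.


Beat values:
  dotted half = 3 beats
  half = 2 beats
  half = 2 beats
  half = 2 beats
  dotted half = 3 beats
  dotted quarter = 1.5 beats
  dotted quarter = 1.5 beats
  dotted quarter = 1.5 beats
Sum = 3 + 2 + 2 + 2 + 3 + 1.5 + 1.5 + 1.5
= 16.5 beats


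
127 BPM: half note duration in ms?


Step by step:
One quarter-note beat = 60000 / BPM = 60000 / 127 ms
Half note = 2 × quarter note
Duration = 2 × 60000 / 127 = 120000 / 127
= 944.9 ms


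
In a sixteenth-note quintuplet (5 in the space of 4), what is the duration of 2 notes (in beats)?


Working:
Quintuplet: 5 notes occupy the space of 4 sixteenth notes
Space = 4 × 1/4 = 1 beat
Each quintuplet note = 1 / 5 = 1/5 beats
2 notes = 2 × 1/5 = 2/5
= 2/5 beats


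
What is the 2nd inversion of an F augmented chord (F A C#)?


Root position: F A C#
2nd inversion: move root and 3rd up an octave
Bass note: C#
Notes (bottom to top) = C# F A


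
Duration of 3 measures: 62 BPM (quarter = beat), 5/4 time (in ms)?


Reasoning:
Quarter-note beat duration = 60000 / 62 ms
Beats per measure (5/4) = 5
One measure = 5 × 60000 / 62 = 300000 / 62 ms
3 measures = 3 × 300000 / 62 = 900000 / 62
= 14516.1 ms


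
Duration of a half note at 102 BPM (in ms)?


One quarter-note beat = 60000 / BPM = 60000 / 102 ms
Half note = 2 × quarter note
Duration = 2 × 60000 / 102 = 120000 / 102
= 1176.5 ms


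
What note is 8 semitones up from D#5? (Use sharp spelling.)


D#5: chromatic position 3 in octave 5 → absolute = 5×12 + 3 = 63
Transpose up 8: 63 + 8 = 71
71 = 5×12 + 11 → B in octave 5
Result = B5


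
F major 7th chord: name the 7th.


Reasoning:
Major 7th chord = root + major 3rd + perfect 5th + major 7th
Seventh chords stack in thirds, so the letter names are F-A-C-E
Root: F
Major 3rd above F: A
Perfect 5th above F: C
Major 7th above F: E
The 7th = E


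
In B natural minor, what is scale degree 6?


Reasoning:
Natural minor scale pattern: W-H-W-W-H-W-W (2-1-2-2-1-2-2 semitones)
Starting from B:
  B + 2 semitones → C#
  C# + 1 semitone → D
  D + 2 semitones → E
  E + 2 semitones → F#
  F# + 1 semitone → G
  G + 2 semitones → A
  A + 2 semitones → B
Scale: B C# D E F# G A
Degree 6 = G


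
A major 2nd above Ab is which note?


Let's work it out.
A 2nd spans 2 letter names, so from A we land on B
A major 2nd = 2 semitones above Ab
Spell B at that pitch: Bb
= Bb


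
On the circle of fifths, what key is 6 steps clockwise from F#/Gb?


Let's work it out.
Each clockwise step on the circle of fifths moves up a perfect 5th
From F#/Gb: F#/Gb → Db → Ab → Eb → Bb → F → C
= C


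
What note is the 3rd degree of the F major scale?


Reasoning:
Major scale pattern: W-W-H-W-W-W-H (2-2-1-2-2-2-1 semitones)
Starting from F:
  F + 2 semitones → G
  G + 2 semitones → A
  A + 1 semitone → Bb
  Bb + 2 semitones → C
  C + 2 semitones → D
  D + 2 semitones → E
  E + 1 semitone → F
Scale: F G A Bb C D E
Degree 3 = A


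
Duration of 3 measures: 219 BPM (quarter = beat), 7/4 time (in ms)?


Solution.
Quarter-note beat duration = 60000 / 219 ms
Beats per measure (7/4) = 7
One measure = 7 × 60000 / 219 = 420000 / 219 ms
3 measures = 3 × 420000 / 219 = 1260000 / 219
= 5753.4 ms


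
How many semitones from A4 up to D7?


Absolute semitone position = octave×12 + chromatic position
A4: 4×12 + 9 = 57
D7: 7×12 + 2 = 86
Difference = 86 - 57 = 29
= 29 semitones


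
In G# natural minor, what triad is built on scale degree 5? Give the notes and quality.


Solution.
G# natural minor scale: G# A# B C# D# E F#
Diatonic triad on degree 5 stacks scale notes 5, 7, 2: D# F# A#
D#→F# = 3 semitones; D#→A# = 7 semitones → minor triad
= D# F# A# (minor)


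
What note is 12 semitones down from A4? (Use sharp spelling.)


Solution.
A4: chromatic position 9 in octave 4 → absolute = 4×12 + 9 = 57
Transpose down 12: 57 - 12 = 45
45 = 3×12 + 9 → A in octave 3
Result = A3


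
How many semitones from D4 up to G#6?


Absolute semitone position = octave×12 + chromatic position
D4: 4×12 + 2 = 50
G#6: 6×12 + 8 = 80
Difference = 80 - 50 = 30
= 30 semitones


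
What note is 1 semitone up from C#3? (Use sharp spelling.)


Let's work it out.
C#3: chromatic position 1 in octave 3 → absolute = 3×12 + 1 = 37
Transpose up 1: 37 + 1 = 38
38 = 3×12 + 2 → D in octave 3
Result = D3


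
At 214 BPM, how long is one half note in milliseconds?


Step by step:
One quarter-note beat = 60000 / BPM = 60000 / 214 ms
Half note = 2 × quarter note
Duration = 2 × 60000 / 214 = 120000 / 214
= 560.7 ms


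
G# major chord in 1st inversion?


Let's work it out.
Root position: G# B# D#
1st inversion: move root up an octave
Bass note: B#
Notes (bottom to top) = B# D# G#


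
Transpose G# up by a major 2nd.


Let's work it out.
major 2nd: 2 letter names, 2 semitones
Letter: G + 1 → A
Pitch: G# + 2 semitones, spelled as an A → A#
= A#


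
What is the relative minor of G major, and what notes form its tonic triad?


The relative minor shares the major's key signature and starts on its 6th degree
6th degree = a major 6th above the tonic; a major 6th above G is E
→ relative minor of G major is E minor
Tonic triad of E minor = root + minor 3rd + perfect 5th = E G B
= E minor; triad = E G B


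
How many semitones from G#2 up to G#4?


Absolute semitone position = octave×12 + chromatic position
G#2: 2×12 + 8 = 32
G#4: 4×12 + 8 = 56
Difference = 56 - 32 = 24
= 24 semitones


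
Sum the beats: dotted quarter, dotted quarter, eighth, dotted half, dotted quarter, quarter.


Solution.
Beat values:
  dotted quarter = 1.5 beats
  dotted quarter = 1.5 beats
  eighth = 0.5 beats
  dotted half = 3 beats
  dotted quarter = 1.5 beats
  quarter = 1 beat
Sum = 1.5 + 1.5 + 0.5 + 3 + 1.5 + 1
= 9 beats


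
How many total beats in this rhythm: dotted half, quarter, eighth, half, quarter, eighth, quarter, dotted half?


Beat values:
  dotted half = 3 beats
  quarter = 1 beat
  eighth = 0.5 beats
  half = 2 beats
  quarter = 1 beat
  eighth = 0.5 beats
  quarter = 1 beat
  dotted half = 3 beats
Sum = 3 + 1 + 0.5 + 2 + 1 + 0.5 + 1 + 3
= 12 beats


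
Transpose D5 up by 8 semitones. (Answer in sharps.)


Solution.
D5: chromatic position 2 in octave 5 → absolute = 5×12 + 2 = 62
Transpose up 8: 62 + 8 = 70
70 = 5×12 + 10 → A# in octave 5
Result = A#5


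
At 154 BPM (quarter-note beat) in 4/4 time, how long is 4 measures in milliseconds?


Quarter-note beat duration = 60000 / 154 ms
Beats per measure (4/4) = 4
One measure = 4 × 60000 / 154 = 240000 / 154 ms
4 measures = 4 × 240000 / 154 = 960000 / 154
= 6233.8 ms


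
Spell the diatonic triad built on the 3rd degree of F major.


Working:
F major scale: F G A Bb C D E
Diatonic triad on degree 3 stacks scale notes 3, 5, 7: A C E
A→C = 3 semitones; A→E = 7 semitones → minor triad
= A C E (minor)


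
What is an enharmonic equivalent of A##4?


Working:
Enharmonic notes sound the same pitch but are spelled with different letter names
A## and B name the same pitch class
= B4


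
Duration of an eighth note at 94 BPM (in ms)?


One quarter-note beat = 60000 / BPM = 60000 / 94 ms
Eighth note = 1/2 × quarter note
Duration = 1/2 × 60000 / 94 = 30000 / 94
= 319.1 ms


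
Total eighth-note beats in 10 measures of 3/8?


Step by step:
Time signature 3/8: the bottom number 8 means the eighth note gets one count
The top number 3 means 3 eighth-note beats per measure
Total = 3 × 10 measures
= 30 eighth-note beats


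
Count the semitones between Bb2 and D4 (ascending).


Reasoning:
Absolute semitone position = octave×12 + chromatic position
Bb2: 2×12 + 10 = 34
D4: 4×12 + 2 = 50
Difference = 50 - 34 = 16
= 16 semitones


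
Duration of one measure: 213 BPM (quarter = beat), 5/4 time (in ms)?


Quarter-note beat duration = 60000 / 213 ms
Beats per measure (5/4) = 5
One measure = 5 × 60000 / 213 = 300000 / 213 ms
= 1408.5 ms


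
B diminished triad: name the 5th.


Solution.
Diminished triad = root + minor 3rd (3 semitones) + diminished 5th (6 semitones)
A triad on B stacks thirds, so the chord tones use letter names B-D-F
Root: B
Minor 3rd above B: D
Diminished 5th above B: F
The 5th = F


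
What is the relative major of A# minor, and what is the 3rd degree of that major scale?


The relative major shares the key signature and is a minor 3rd above the minor tonic
A minor 3rd above A# is C#
→ relative major of A# minor is C# major
C# major scale: C# D# E# F# G# A# B#
= C# major; 3rd degree = E#


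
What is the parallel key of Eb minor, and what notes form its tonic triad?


Working:
Parallel keys share the same tonic but differ in mode
Eb minor → parallel is Eb major
Tonic triad of Eb major = Eb G Bb
= Eb major; triad = Eb G Bb


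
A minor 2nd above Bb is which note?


Step by step:
A 2nd spans 2 letter names, so from B we land on C
A minor 2nd = 1 semitone above Bb
Spell C at that pitch: Cb
= Cb


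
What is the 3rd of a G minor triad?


Working:
Minor triad = root + minor 3rd (3 semitones) + perfect 5th (7 semitones)
A triad on G stacks thirds, so the chord tones use letter names G-B-D
Root: G
Minor 3rd above G: Bb
Perfect 5th above G: D
The 3rd = Bb


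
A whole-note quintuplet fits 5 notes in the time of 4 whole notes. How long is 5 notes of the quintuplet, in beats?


Solution.
Quintuplet: 5 notes occupy the space of 4 whole notes
Space = 4 × 4 = 16 beats
Each quintuplet note = 16 / 5 = 16/5 beats
5 notes = 5 × 16/5 = 16
= 16 beats


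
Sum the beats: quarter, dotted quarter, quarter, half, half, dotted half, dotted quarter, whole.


Step by step:
Beat values:
  quarter = 1 beat
  dotted quarter = 1.5 beats
  quarter = 1 beat
  half = 2 beats
  half = 2 beats
  dotted half = 3 beats
  dotted quarter = 1.5 beats
  whole = 4 beats
Sum = 1 + 1.5 + 1 + 2 + 2 + 3 + 1.5 + 4
= 16 beats


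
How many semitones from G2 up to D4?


Reasoning:
Absolute semitone position = octave×12 + chromatic position
G2: 2×12 + 7 = 31
D4: 4×12 + 2 = 50
Difference = 50 - 31 = 19
= 19 semitones


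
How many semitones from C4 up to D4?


Absolute semitone position = octave×12 + chromatic position
C4: 4×12 + 0 = 48
D4: 4×12 + 2 = 50
Difference = 50 - 48 = 2
= 2 semitones


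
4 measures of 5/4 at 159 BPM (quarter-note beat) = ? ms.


Solution.
Quarter-note beat duration = 60000 / 159 ms
Beats per measure (5/4) = 5
One measure = 5 × 60000 / 159 = 300000 / 159 ms
4 measures = 4 × 300000 / 159 = 1200000 / 159
= 7547.2 ms


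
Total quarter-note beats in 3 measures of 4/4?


Solution.
Time signature 4/4: the bottom number 4 means the quarter note gets one count
The top number 4 means 4 quarter-note beats per measure
Total = 4 × 3 measures
= 12 quarter-note beats


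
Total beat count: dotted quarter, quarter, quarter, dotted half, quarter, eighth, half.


Let's work it out.
Beat values:
  dotted quarter = 1.5 beats
  quarter = 1 beat
  quarter = 1 beat
  dotted half = 3 beats
  quarter = 1 beat
  eighth = 0.5 beats
  half = 2 beats
Sum = 1.5 + 1 + 1 + 3 + 1 + 0.5 + 2
= 10 beats


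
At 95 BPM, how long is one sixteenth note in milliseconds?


Solution.
One quarter-note beat = 60000 / BPM = 60000 / 95 ms
Sixteenth note = 1/4 × quarter note
Duration = 1/4 × 60000 / 95 = 15000 / 95
= 157.9 ms


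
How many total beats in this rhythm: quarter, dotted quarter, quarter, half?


Working:
Beat values:
  quarter = 1 beat
  dotted quarter = 1.5 beats
  quarter = 1 beat
  half = 2 beats
Sum = 1 + 1.5 + 1 + 2
= 5.5 beats


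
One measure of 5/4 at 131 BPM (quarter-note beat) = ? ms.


Reasoning:
Quarter-note beat duration = 60000 / 131 ms
Beats per measure (5/4) = 5
One measure = 5 × 60000 / 131 = 300000 / 131 ms
= 2290.1 ms


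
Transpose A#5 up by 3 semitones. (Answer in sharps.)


Step by step:
A#5: chromatic position 10 in octave 5 → absolute = 5×12 + 10 = 70
Transpose up 3: 70 + 3 = 73
73 = 6×12 + 1 → C# in octave 6
Result = C#6


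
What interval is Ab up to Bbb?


Letter names: A → B spans 2 letter names → a 2nd
Semitones: Ab → Bbb = 1 half-step
A 2nd of 1 semitone is a minor 2nd
= minor 2nd


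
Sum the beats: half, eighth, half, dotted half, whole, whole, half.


Step by step:
Beat values:
  half = 2 beats
  eighth = 0.5 beats
  half = 2 beats
  dotted half = 3 beats
  whole = 4 beats
  whole = 4 beats
  half = 2 beats
Sum = 2 + 0.5 + 2 + 3 + 4 + 4 + 2
= 17.5 beats


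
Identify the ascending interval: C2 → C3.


Working:
Letter names: C → C spans 8 letter names → an octave
Semitones: C2 → C3 = 12 half-steps
An octave of 12 semitones is a perfect octave
= perfect octave


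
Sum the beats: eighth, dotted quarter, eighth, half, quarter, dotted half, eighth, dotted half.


Let's work it out.
Beat values:
  eighth = 0.5 beats
  dotted quarter = 1.5 beats
  eighth = 0.5 beats
  half = 2 beats
  quarter = 1 beat
  dotted half = 3 beats
  eighth = 0.5 beats
  dotted half = 3 beats
Sum = 0.5 + 1.5 + 0.5 + 2 + 1 + 3 + 0.5 + 3
= 12 beats


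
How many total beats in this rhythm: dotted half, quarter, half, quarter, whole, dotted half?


Reasoning:
Beat values:
  dotted half = 3 beats
  quarter = 1 beat
  half = 2 beats
  quarter = 1 beat
  whole = 4 beats
  dotted half = 3 beats
Sum = 3 + 1 + 2 + 1 + 4 + 3
= 14 beats


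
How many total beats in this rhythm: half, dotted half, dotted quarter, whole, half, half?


Beat values:
  half = 2 beats
  dotted half = 3 beats
  dotted quarter = 1.5 beats
  whole = 4 beats
  half = 2 beats
  half = 2 beats
Sum = 2 + 3 + 1.5 + 4 + 2 + 2
= 14.5 beats


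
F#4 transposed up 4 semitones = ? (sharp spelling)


Step by step:
F#4: chromatic position 6 in octave 4 → absolute = 4×12 + 6 = 54
Transpose up 4: 54 + 4 = 58
58 = 4×12 + 10 → A# in octave 4
Result = A#4


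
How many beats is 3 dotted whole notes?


Let's work it out.
Base whole note = 4 beats
Dot 1 adds half the previous value: +2
One dotted whole = 4 + 2 = 6
3 of them = 3 × 6 = 18
= 18 beats


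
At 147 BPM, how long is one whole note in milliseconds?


Reasoning:
One quarter-note beat = 60000 / BPM = 60000 / 147 ms
Whole note = 4 × quarter note
Duration = 4 × 60000 / 147 = 240000 / 147
= 1632.7 ms


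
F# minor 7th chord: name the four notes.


Step by step:
Minor 7th chord = root + minor 3rd + perfect 5th + minor 7th
Seventh chords stack in thirds, so the letter names are F-A-C-E
Root: F#
Minor 3rd above F#: A
Perfect 5th above F#: C#
Minor 7th above F#: E
Chord = F# A C# E


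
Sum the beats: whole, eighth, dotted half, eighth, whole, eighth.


Reasoning:
Beat values:
  whole = 4 beats
  eighth = 0.5 beats
  dotted half = 3 beats
  eighth = 0.5 beats
  whole = 4 beats
  eighth = 0.5 beats
Sum = 4 + 0.5 + 3 + 0.5 + 4 + 0.5
= 12.5 beats


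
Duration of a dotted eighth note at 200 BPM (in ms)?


Working:
One quarter-note beat = 60000 / BPM = 60000 / 200 ms
Dotted eighth note = 3/4 × quarter note
Duration = 3/4 × 60000 / 200 = 45000 / 200
= 225.0 ms


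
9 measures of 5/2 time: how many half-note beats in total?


Working:
Time signature 5/2: the bottom number 2 means the half note gets one count
The top number 5 means 5 half-note beats per measure
Total = 5 × 9 measures
= 45 half-note beats


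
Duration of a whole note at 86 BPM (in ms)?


Let's work it out.
One quarter-note beat = 60000 / BPM = 60000 / 86 ms
Whole note = 4 × quarter note
Duration = 4 × 60000 / 86 = 240000 / 86
= 2790.7 ms


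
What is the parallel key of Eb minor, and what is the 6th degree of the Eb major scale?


Parallel keys share the same tonic but differ in mode
Eb minor → parallel is Eb major
Eb major scale: Eb F G Ab Bb C D
= Eb major; 6th degree = C


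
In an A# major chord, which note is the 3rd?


Let's work it out.
Major triad = root + major 3rd (4 semitones) + perfect 5th (7 semitones)
A triad on A# stacks thirds, so the chord tones use letter names A-C-E
Root: A#
Major 3rd above A#: C##
Perfect 5th above A#: E#
The 3rd = C##


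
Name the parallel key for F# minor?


Parallel keys share the same tonic but differ in mode
F# minor → parallel is F# major
= F# major


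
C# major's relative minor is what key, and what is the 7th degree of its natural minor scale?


The relative minor shares the major's key signature and starts on its 6th degree
6th degree = a major 6th above the tonic; a major 6th above C# is A#
→ relative minor of C# major is A# minor
A# natural minor scale: A# B# C# D# E# F# G#
= A# minor; 7th degree = G#


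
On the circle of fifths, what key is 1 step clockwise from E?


Solution.
Each clockwise step on the circle of fifths moves up a perfect 5th
From E: E → B
= B


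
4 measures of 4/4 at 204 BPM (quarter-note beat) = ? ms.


Quarter-note beat duration = 60000 / 204 ms
Beats per measure (4/4) = 4
One measure = 4 × 60000 / 204 = 240000 / 204 ms
4 measures = 4 × 240000 / 204 = 960000 / 204
= 4705.9 ms


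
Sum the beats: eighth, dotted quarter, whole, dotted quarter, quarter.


Solution.
Beat values:
  eighth = 0.5 beats
  dotted quarter = 1.5 beats
  whole = 4 beats
  dotted quarter = 1.5 beats
  quarter = 1 beat
Sum = 0.5 + 1.5 + 4 + 1.5 + 1
= 8.5 beats


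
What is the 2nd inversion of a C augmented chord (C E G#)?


Reasoning:
Root position: C E G#
2nd inversion: move root and 3rd up an octave
Bass note: G#
Notes (bottom to top) = G# C E


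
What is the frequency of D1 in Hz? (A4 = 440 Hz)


Step by step:
f = 440 × 2^(n/12) where n = semitones from A4
D1: -43 semitones from A4
f = 440 × 2^(-43/12)
f = 36.71 Hz


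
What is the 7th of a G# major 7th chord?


Let's work it out.
Major 7th chord = root + major 3rd + perfect 5th + major 7th
Seventh chords stack in thirds, so the letter names are G-B-D-F
Root: G#
Major 3rd above G#: B#
Perfect 5th above G#: D#
Major 7th above G#: F##
The 7th = F##


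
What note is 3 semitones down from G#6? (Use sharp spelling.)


Working:
G#6: chromatic position 8 in octave 6 → absolute = 6×12 + 8 = 80
Transpose down 3: 80 - 3 = 77
77 = 6×12 + 5 → F in octave 6
Result = F6


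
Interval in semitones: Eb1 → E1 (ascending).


Absolute semitone position = octave×12 + chromatic position
Eb1: 1×12 + 3 = 15
E1: 1×12 + 4 = 16
Difference = 16 - 15 = 1
= 1 semitone


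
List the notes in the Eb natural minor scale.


Solution.
Natural minor scale pattern: W-H-W-W-H-W-W (2-1-2-2-1-2-2 semitones)
Starting from Eb:
  Eb + 2 semitones → F
  F + 1 semitone → Gb
  Gb + 2 semitones → Ab
  Ab + 2 semitones → Bb
  Bb + 1 semitone → Cb
  Cb + 2 semitones → Db
  Db + 2 semitones → Eb
Scale = Eb F Gb Ab Bb Cb Db


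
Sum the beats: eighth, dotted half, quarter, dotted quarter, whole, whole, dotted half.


Reasoning:
Beat values:
  eighth = 0.5 beats
  dotted half = 3 beats
  quarter = 1 beat
  dotted quarter = 1.5 beats
  whole = 4 beats
  whole = 4 beats
  dotted half = 3 beats
Sum = 0.5 + 3 + 1 + 1.5 + 4 + 4 + 3
= 17 beats


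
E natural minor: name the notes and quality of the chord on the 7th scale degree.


Working:
E natural minor scale: E F# G A B C D
Diatonic triad on degree 7 stacks scale notes 7, 2, 4: D F# A
D→F# = 4 semitones; D→A = 7 semitones → major triad
= D F# A (major)


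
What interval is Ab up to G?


Letter names: A → G spans 7 letter names → a 7th
Semitones: Ab → G = 11 half-steps
A 7th of 11 semitones is a major 7th
= major 7th


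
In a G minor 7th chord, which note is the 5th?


Minor 7th chord = root + minor 3rd + perfect 5th + minor 7th
Seventh chords stack in thirds, so the letter names are G-B-D-F
Root: G
Minor 3rd above G: Bb
Perfect 5th above G: D
Minor 7th above G: F
The 5th = D


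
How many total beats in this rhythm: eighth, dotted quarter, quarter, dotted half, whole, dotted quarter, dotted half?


Solution.
Beat values:
  eighth = 0.5 beats
  dotted quarter = 1.5 beats
  quarter = 1 beat
  dotted half = 3 beats
  whole = 4 beats
  dotted quarter = 1.5 beats
  dotted half = 3 beats
Sum = 0.5 + 1.5 + 1 + 3 + 4 + 1.5 + 3
= 14.5 beats


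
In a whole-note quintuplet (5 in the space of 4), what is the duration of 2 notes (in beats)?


Solution.
Quintuplet: 5 notes occupy the space of 4 whole notes
Space = 4 × 4 = 16 beats
Each quintuplet note = 16 / 5 = 16/5 beats
2 notes = 2 × 16/5 = 32/5
= 32/5 beats


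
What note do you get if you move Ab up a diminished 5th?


Working:
diminished 5th: 5 letter names, 6 semitones
Letter: A + 4 → E
Pitch: Ab + 6 semitones, spelled as an E → Ebb
= Ebb


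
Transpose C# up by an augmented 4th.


Reasoning:
augmented 4th: 4 letter names, 6 semitones
Letter: C + 3 → F
Pitch: C# + 6 semitones, spelled as an F → F##
= F##


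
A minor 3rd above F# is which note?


Working:
A 3rd spans 3 letter names, so from F we land on A
A minor 3rd = 3 semitones above F#
Spell A at that pitch: A
= A


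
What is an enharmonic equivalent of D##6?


Reasoning:
Enharmonic notes sound the same pitch but are spelled with different letter names
D## and E name the same pitch class
= E6


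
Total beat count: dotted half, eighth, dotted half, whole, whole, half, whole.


Working:
Beat values:
  dotted half = 3 beats
  eighth = 0.5 beats
  dotted half = 3 beats
  whole = 4 beats
  whole = 4 beats
  half = 2 beats
  whole = 4 beats
Sum = 3 + 0.5 + 3 + 4 + 4 + 2 + 4
= 20.5 beats


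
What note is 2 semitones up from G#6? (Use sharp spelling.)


G#6: chromatic position 8 in octave 6 → absolute = 6×12 + 8 = 80
Transpose up 2: 80 + 2 = 82
82 = 6×12 + 10 → A# in octave 6
Result = A#6
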